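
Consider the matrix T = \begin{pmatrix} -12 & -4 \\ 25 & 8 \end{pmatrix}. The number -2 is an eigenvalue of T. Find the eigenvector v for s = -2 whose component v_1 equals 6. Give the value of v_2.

-15

T + 2I = [[-10, -4], [25, 10]].
Solving (T + 2I)v = 0 gives the eigenspace spanned by (6, -15).
With v_1 = 6, v = (6, -15), so v_2 = -15.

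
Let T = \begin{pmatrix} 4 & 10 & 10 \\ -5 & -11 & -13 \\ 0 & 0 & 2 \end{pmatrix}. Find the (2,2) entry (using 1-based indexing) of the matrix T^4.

Characteristic polynomial: r^3 + 5r^2 - 8r - 12 = (r - 2)(r + 1)(r + 6), so the eigenvalues are -6, -1, 2.
r=-6: eigenvector (-1, 1, 0).
r=-1: eigenvector (-2, 1, 0).
r=2: eigenvector (0, -1, 1).
P = [[-1, -2, 0], [1, 1, -1], [0, 0, 1]], D = diag(-6, -1, 2), P⁻¹ = [[1, 2, 2], [-1, -1, -1], [0, 0, 1]].
T⁴ = P·diag(1296, 1, 16)·P⁻¹ = [[-1294, -2590, -2590], [1295, 2591, 2575], [0, 0, 16]].
The requested entry is 2591.

2591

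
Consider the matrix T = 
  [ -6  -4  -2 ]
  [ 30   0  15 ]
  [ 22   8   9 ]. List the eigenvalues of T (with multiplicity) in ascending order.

Characteristic polynomial: p(s) = s^3 - 3s^2 - 10s = s(s - 5)(s + 2).
Roots (with multiplicity): -2, 0, 5.

-2, 0, 5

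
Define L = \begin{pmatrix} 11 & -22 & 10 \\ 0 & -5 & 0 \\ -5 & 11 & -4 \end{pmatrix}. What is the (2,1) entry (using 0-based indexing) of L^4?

Characteristic polynomial: μ^3 - 2μ^2 - 29μ + 30 = (μ - 6)(μ - 1)(μ + 5), so the eigenvalues are -5, 1, 6.
μ=1: eigenvector (-1, 0, 1).
μ=-5: eigenvector (2, 1, -1).
μ=6: eigenvector (-2, 0, 1).
P = [[-1, 2, -2], [0, 1, 0], [1, -1, 1]], D = diag(1, -5, 6), P⁻¹ = [[1, 0, 2], [0, 1, 0], [-1, 1, -1]].
L⁴ = P·diag(1, 625, 1296)·P⁻¹ = [[2591, -1342, 2590], [0, 625, 0], [-1295, 671, -1294]].
The requested entry is 671.

671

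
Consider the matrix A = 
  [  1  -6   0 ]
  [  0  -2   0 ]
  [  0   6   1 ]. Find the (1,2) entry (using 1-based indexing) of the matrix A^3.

-18

Characteristic polynomial: μ^3 - 3μ + 2 = (μ - 1)^2(μ + 2), so the eigenvalues are -2, 1, 1.
μ=1: eigenvector (1, 0, -1).
μ=-2: eigenvector (2, 1, -2).
μ=1: eigenvector (0, 0, 1).
P = [[1, 2, 0], [0, 1, 0], [-1, -2, 1]], D = diag(1, -2, 1), P⁻¹ = [[1, -2, 0], [0, 1, 0], [1, 0, 1]].
A³ = P·diag(1, -8, 1)·P⁻¹ = [[1, -18, 0], [0, -8, 0], [0, 18, 1]].
The requested entry is -18.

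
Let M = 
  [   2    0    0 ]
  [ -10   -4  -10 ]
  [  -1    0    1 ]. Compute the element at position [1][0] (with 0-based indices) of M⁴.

510

Characteristic polynomial: μ^3 + μ^2 - 10μ + 8 = (μ - 2)(μ - 1)(μ + 4), so the eigenvalues are -4, 1, 2.
μ=2: eigenvector (1, 0, -1).
μ=-4: eigenvector (0, 1, 0).
μ=1: eigenvector (0, -2, 1).
P = [[1, 0, 0], [0, 1, -2], [-1, 0, 1]], D = diag(2, -4, 1), P⁻¹ = [[1, 0, 0], [2, 1, 2], [1, 0, 1]].
M⁴ = P·diag(16, 256, 1)·P⁻¹ = [[16, 0, 0], [510, 256, 510], [-15, 0, 1]].
The requested entry is 510.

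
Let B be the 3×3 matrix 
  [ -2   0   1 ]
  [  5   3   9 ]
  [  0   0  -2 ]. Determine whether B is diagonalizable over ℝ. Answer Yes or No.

No

Characteristic polynomial: p(λ) = λ^3 + λ^2 - 8λ - 12 = (λ - 3)(λ + 2)^2.
λ = -2 has algebraic multiplicity 2; rank(B + 2I) = 2, so geometric multiplicity = 1.
Geometric multiplicity < algebraic multiplicity, so B is not diagonalizable.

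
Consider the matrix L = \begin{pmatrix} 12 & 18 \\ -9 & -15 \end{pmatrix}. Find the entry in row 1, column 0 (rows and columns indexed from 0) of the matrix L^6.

Characteristic polynomial: s^2 + 3s - 18 = (s - 3)(s + 6), so the eigenvalues are -6, 3.
s=-6: eigenvector (-1, 1).
s=3: eigenvector (-2, 1).
P = [[-1, -2], [1, 1]], D = diag(-6, 3), P⁻¹ = [[1, 2], [-1, -1]].
L⁶ = P·diag(46656, 729)·P⁻¹ = [[-45198, -91854], [45927, 92583]].
The requested entry is 45927.

45927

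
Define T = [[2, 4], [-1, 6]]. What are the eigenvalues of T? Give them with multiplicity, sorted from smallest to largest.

4, 4

Characteristic polynomial: p(r) = r^2 - 8r + 16 = (r - 4)^2.
Roots (with multiplicity): 4, 4.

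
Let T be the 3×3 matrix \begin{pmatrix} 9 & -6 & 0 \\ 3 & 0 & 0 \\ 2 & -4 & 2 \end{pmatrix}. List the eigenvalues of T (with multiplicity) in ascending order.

Characteristic polynomial: p(r) = r^3 - 11r^2 + 36r - 36 = (r - 6)(r - 3)(r - 2).
Roots (with multiplicity): 2, 3, 6.

2, 3, 6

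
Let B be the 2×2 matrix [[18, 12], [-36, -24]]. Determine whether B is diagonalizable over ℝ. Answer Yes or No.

Yes

Characteristic polynomial: p(t) = t^2 + 6t = t(t + 6).
All 2 eigenvalues are distinct, so B is diagonalizable.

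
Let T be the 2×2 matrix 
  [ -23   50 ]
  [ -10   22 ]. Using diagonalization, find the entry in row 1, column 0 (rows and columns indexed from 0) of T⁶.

Characteristic polynomial: λ^2 + λ - 6 = (λ - 2)(λ + 3), so the eigenvalues are -3, 2.
λ=-3: eigenvector (5, 2).
λ=2: eigenvector (2, 1).
P = [[5, 2], [2, 1]], D = diag(-3, 2), P⁻¹ = [[1, -2], [-2, 5]].
T⁶ = P·diag(729, 64)·P⁻¹ = [[3389, -6650], [1330, -2596]].
The requested entry is 1330.

1330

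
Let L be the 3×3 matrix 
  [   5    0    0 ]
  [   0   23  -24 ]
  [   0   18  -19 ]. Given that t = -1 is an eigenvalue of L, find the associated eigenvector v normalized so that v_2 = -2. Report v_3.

L + 1I = [[6, 0, 0], [0, 24, -24], [0, 18, -18]].
Solving (L + 1I)v = 0 gives the eigenspace spanned by (0, -2, -2).
With v_2 = -2, v = (0, -2, -2), so v_3 = -2.

-2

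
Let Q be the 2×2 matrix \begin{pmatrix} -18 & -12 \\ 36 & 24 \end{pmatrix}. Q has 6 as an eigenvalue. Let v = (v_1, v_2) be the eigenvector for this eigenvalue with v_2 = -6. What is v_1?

3

Q − 6I = [[-24, -12], [36, 18]].
Solving (Q − 6I)v = 0 gives the eigenspace spanned by (3, -6).
With v_2 = -6, v = (3, -6), so v_1 = 3.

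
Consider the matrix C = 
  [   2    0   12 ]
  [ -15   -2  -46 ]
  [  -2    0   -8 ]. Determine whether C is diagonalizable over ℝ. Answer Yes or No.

No

Characteristic polynomial: p(r) = r^3 + 8r^2 + 20r + 16 = (r + 2)^2(r + 4).
r = -2 has algebraic multiplicity 2; rank(C + 2I) = 2, so geometric multiplicity = 1.
Geometric multiplicity < algebraic multiplicity, so C is not diagonalizable.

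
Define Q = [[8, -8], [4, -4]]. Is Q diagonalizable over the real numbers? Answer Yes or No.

Yes

Characteristic polynomial: p(r) = r^2 - 4r = r(r - 4).
All 2 eigenvalues are distinct, so Q is diagonalizable.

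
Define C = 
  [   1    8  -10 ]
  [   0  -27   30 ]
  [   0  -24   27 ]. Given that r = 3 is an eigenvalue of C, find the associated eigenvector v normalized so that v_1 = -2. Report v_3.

2

C − 3I = [[-2, 8, -10], [0, -30, 30], [0, -24, 24]].
Solving (C − 3I)v = 0 gives the eigenspace spanned by (-2, 2, 2).
With v_1 = -2, v = (-2, 2, 2), so v_3 = 2.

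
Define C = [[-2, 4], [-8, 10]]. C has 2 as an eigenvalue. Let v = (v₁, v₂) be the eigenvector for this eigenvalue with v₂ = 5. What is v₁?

5

C − 2I = [[-4, 4], [-8, 8]].
Solving (C − 2I)v = 0 gives the eigenspace spanned by (5, 5).
With v₂ = 5, v = (5, 5), so v₁ = 5.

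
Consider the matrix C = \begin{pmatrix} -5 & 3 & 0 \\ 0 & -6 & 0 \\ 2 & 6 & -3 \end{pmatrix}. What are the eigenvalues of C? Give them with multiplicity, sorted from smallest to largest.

Characteristic polynomial: p(s) = s^3 + 14s^2 + 63s + 90 = (s + 3)(s + 5)(s + 6).
Roots (with multiplicity): -6, -5, -3.

-6, -5, -3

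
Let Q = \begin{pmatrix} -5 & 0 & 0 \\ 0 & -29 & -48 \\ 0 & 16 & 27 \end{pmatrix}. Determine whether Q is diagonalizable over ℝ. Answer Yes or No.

Yes

Characteristic polynomial: p(t) = t^3 + 7t^2 - 5t - 75 = (t - 3)(t + 5)^2.
t = -5 has algebraic multiplicity 2; rank(Q + 5I) = 1, so geometric multiplicity = 2.
Every eigenvalue has geometric = algebraic multiplicity, so Q is diagonalizable.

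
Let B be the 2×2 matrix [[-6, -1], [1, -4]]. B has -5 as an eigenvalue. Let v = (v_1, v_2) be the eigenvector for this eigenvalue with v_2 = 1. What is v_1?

B + 5I = [[-1, -1], [1, 1]].
Solving (B + 5I)v = 0 gives the eigenspace spanned by (-1, 1).
With v_2 = 1, v = (-1, 1), so v_1 = -1.

-1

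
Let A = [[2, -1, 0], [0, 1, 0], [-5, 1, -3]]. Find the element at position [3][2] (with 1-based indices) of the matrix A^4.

15

Characteristic polynomial: s^3 - 7s + 6 = (s - 2)(s - 1)(s + 3), so the eigenvalues are -3, 1, 2.
s=2: eigenvector (1, 0, -1).
s=1: eigenvector (1, 1, -1).
s=-3: eigenvector (0, 0, 1).
P = [[1, 1, 0], [0, 1, 0], [-1, -1, 1]], D = diag(2, 1, -3), P⁻¹ = [[1, -1, 0], [0, 1, 0], [1, 0, 1]].
A⁴ = P·diag(16, 1, 81)·P⁻¹ = [[16, -15, 0], [0, 1, 0], [65, 15, 81]].
The requested entry is 15.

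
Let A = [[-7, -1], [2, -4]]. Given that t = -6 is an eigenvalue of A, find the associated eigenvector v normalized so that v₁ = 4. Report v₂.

A + 6I = [[-1, -1], [2, 2]].
Solving (A + 6I)v = 0 gives the eigenspace spanned by (4, -4).
With v₁ = 4, v = (4, -4), so v₂ = -4.

-4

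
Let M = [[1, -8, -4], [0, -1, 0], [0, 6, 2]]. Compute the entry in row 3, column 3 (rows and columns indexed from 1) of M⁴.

Characteristic polynomial: μ^3 - 2μ^2 - μ + 2 = (μ - 2)(μ - 1)(μ + 1), so the eigenvalues are -1, 1, 2.
μ=1: eigenvector (1, 0, 0).
μ=-1: eigenvector (0, 1, -2).
μ=2: eigenvector (-4, 0, 1).
P = [[1, 0, -4], [0, 1, 0], [0, -2, 1]], D = diag(1, -1, 2), P⁻¹ = [[1, 8, 4], [0, 1, 0], [0, 2, 1]].
M⁴ = P·diag(1, 1, 16)·P⁻¹ = [[1, -120, -60], [0, 1, 0], [0, 30, 16]].
The requested entry is 16.

16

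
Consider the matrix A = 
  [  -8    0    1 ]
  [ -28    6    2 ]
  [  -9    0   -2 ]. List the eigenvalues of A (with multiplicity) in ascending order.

-5, -5, 6

Characteristic polynomial: p(s) = s^3 + 4s^2 - 35s - 150 = (s - 6)(s + 5)^2.
Roots (with multiplicity): -5, -5, 6.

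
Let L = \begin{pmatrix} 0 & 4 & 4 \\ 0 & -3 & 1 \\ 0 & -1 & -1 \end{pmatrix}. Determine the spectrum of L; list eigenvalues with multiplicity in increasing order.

-2, -2, 0

Characteristic polynomial: p(s) = s^3 + 4s^2 + 4s = s(s + 2)^2.
Roots (with multiplicity): -2, -2, 0.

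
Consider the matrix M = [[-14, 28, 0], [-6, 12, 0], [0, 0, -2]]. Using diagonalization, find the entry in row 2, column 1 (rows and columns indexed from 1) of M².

Characteristic polynomial: λ^3 + 4λ^2 + 4λ = λ(λ + 2)^2, so the eigenvalues are -2, -2, 0.
λ=-2: eigenvector (7, 3, 2).
λ=0: eigenvector (2, 1, 0).
λ=-2: eigenvector (0, 0, 1).
P = [[7, 2, 0], [3, 1, 0], [2, 0, 1]], D = diag(-2, 0, -2), P⁻¹ = [[1, -2, 0], [-3, 7, 0], [-2, 4, 1]].
M² = P·diag(4, 0, 4)·P⁻¹ = [[28, -56, 0], [12, -24, 0], [0, 0, 4]].
The requested entry is 12.

12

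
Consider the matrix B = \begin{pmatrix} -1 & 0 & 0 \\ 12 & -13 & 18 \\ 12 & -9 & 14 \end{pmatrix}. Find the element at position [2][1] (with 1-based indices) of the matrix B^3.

252

Characteristic polynomial: μ^3 - 21μ - 20 = (μ - 5)(μ + 1)(μ + 4), so the eigenvalues are -4, -1, 5.
μ=-1: eigenvector (1, -2, -2).
μ=5: eigenvector (0, 1, 1).
μ=-4: eigenvector (0, -2, -1).
P = [[1, 0, 0], [-2, 1, -2], [-2, 1, -1]], D = diag(-1, 5, -4), P⁻¹ = [[1, 0, 0], [2, -1, 2], [0, -1, 1]].
B³ = P·diag(-1, 125, -64)·P⁻¹ = [[-1, 0, 0], [252, -253, 378], [252, -189, 314]].
The requested entry is 252.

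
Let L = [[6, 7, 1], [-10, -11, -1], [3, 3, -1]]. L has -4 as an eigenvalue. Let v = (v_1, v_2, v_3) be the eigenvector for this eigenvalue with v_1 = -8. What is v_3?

-4

L + 4I = [[10, 7, 1], [-10, -7, -1], [3, 3, 3]].
Solving (L + 4I)v = 0 gives the eigenspace spanned by (-8, 12, -4).
With v_1 = -8, v = (-8, 12, -4), so v_3 = -4.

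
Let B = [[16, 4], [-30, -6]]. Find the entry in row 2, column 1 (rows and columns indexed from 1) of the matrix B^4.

Characteristic polynomial: r^2 - 10r + 24 = (r - 6)(r - 4), so the eigenvalues are 4, 6.
r=6: eigenvector (2, -5).
r=4: eigenvector (1, -3).
P = [[2, 1], [-5, -3]], D = diag(6, 4), P⁻¹ = [[3, 1], [-5, -2]].
B⁴ = P·diag(1296, 256)·P⁻¹ = [[6496, 2080], [-15600, -4944]].
The requested entry is -15600.

-15600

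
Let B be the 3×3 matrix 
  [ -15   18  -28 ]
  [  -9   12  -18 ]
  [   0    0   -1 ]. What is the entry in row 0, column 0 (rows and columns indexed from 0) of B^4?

Characteristic polynomial: λ^3 + 4λ^2 - 15λ - 18 = (λ - 3)(λ + 1)(λ + 6), so the eigenvalues are -6, -1, 3.
λ=3: eigenvector (-1, -1, 0).
λ=-6: eigenvector (2, 1, 0).
λ=-1: eigenvector (-2, 0, 1).
P = [[-1, 2, -2], [-1, 1, 0], [0, 0, 1]], D = diag(3, -6, -1), P⁻¹ = [[1, -2, 2], [1, -1, 2], [0, 0, 1]].
B⁴ = P·diag(81, 1296, 1)·P⁻¹ = [[2511, -2430, 5020], [1215, -1134, 2430], [0, 0, 1]].
The requested entry is 2511.

2511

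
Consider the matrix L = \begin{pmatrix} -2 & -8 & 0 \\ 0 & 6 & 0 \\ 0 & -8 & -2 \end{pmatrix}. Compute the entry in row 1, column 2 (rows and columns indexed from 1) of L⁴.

-1280

Characteristic polynomial: μ^3 - 2μ^2 - 20μ - 24 = (μ - 6)(μ + 2)^2, so the eigenvalues are -2, -2, 6.
μ=-2: eigenvector (1, 0, 0).
μ=6: eigenvector (-1, 1, -1).
μ=-2: eigenvector (0, 0, 1).
P = [[1, -1, 0], [0, 1, 0], [0, -1, 1]], D = diag(-2, 6, -2), P⁻¹ = [[1, 1, 0], [0, 1, 0], [0, 1, 1]].
L⁴ = P·diag(16, 1296, 16)·P⁻¹ = [[16, -1280, 0], [0, 1296, 0], [0, -1280, 16]].
The requested entry is -1280.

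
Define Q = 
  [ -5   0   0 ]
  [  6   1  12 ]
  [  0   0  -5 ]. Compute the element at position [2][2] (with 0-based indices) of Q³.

-125

Characteristic polynomial: μ^3 + 9μ^2 + 15μ - 25 = (μ - 1)(μ + 5)^2, so the eigenvalues are -5, -5, 1.
μ=1: eigenvector (0, 1, 0).
μ=-5: eigenvector (1, 1, -1).
μ=-5: eigenvector (-2, 0, 1).
P = [[0, 1, -2], [1, 1, 0], [0, -1, 1]], D = diag(1, -5, -5), P⁻¹ = [[1, 1, 2], [-1, 0, -2], [-1, 0, -1]].
Q³ = P·diag(1, -125, -125)·P⁻¹ = [[-125, 0, 0], [126, 1, 252], [0, 0, -125]].
The requested entry is -125.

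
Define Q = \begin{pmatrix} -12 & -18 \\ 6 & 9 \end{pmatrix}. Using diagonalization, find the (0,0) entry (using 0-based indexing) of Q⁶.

Characteristic polynomial: s^2 + 3s = s(s + 3), so the eigenvalues are -3, 0.
s=0: eigenvector (-3, 2).
s=-3: eigenvector (-2, 1).
P = [[-3, -2], [2, 1]], D = diag(0, -3), P⁻¹ = [[1, 2], [-2, -3]].
Q⁶ = P·diag(0, 729)·P⁻¹ = [[2916, 4374], [-1458, -2187]].
The requested entry is 2916.

2916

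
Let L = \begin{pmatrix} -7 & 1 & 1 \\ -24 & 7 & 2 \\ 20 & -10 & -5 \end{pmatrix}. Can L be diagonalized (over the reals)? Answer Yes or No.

No

Characteristic polynomial: p(s) = s^3 + 5s^2 - 25s - 125 = (s - 5)(s + 5)^2.
s = -5 has algebraic multiplicity 2; rank(L + 5I) = 2, so geometric multiplicity = 1.
Geometric multiplicity < algebraic multiplicity, so L is not diagonalizable.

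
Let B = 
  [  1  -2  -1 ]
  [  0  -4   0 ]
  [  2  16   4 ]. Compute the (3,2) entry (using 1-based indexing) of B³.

Characteristic polynomial: r^3 - r^2 - 14r + 24 = (r - 3)(r - 2)(r + 4), so the eigenvalues are -4, 2, 3.
r=2: eigenvector (1, 0, -1).
r=-4: eigenvector (0, 1, -2).
r=3: eigenvector (-1, 0, 2).
P = [[1, 0, -1], [0, 1, 0], [-1, -2, 2]], D = diag(2, -4, 3), P⁻¹ = [[2, 2, 1], [0, 1, 0], [1, 2, 1]].
B³ = P·diag(8, -64, 27)·P⁻¹ = [[-11, -38, -19], [0, -64, 0], [38, 220, 46]].
The requested entry is 220.

220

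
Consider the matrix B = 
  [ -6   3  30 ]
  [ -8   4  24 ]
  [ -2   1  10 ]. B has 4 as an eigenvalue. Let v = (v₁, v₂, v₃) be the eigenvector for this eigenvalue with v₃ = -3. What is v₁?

-9

B − 4I = [[-10, 3, 30], [-8, 0, 24], [-2, 1, 6]].
Solving (B − 4I)v = 0 gives the eigenspace spanned by (-9, 0, -3).
With v₃ = -3, v = (-9, 0, -3), so v₁ = -9.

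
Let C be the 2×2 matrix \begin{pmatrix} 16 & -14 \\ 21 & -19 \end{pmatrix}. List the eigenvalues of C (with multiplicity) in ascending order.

Characteristic polynomial: p(λ) = λ^2 + 3λ - 10 = (λ - 2)(λ + 5).
Roots (with multiplicity): -5, 2.

-5, 2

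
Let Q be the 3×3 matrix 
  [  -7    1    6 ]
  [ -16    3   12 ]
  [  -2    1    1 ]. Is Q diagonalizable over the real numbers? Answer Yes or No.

No

Characteristic polynomial: p(λ) = λ^3 + 3λ^2 - 9λ + 5 = (λ - 1)^2(λ + 5).
λ = 1 has algebraic multiplicity 2; rank(Q − 1I) = 2, so geometric multiplicity = 1.
Geometric multiplicity < algebraic multiplicity, so Q is not diagonalizable.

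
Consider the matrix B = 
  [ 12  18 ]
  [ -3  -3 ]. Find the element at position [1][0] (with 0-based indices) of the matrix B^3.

-189

Characteristic polynomial: λ^2 - 9λ + 18 = (λ - 6)(λ - 3), so the eigenvalues are 3, 6.
λ=3: eigenvector (-2, 1).
λ=6: eigenvector (-3, 1).
P = [[-2, -3], [1, 1]], D = diag(3, 6), P⁻¹ = [[1, 3], [-1, -2]].
B³ = P·diag(27, 216)·P⁻¹ = [[594, 1134], [-189, -351]].
The requested entry is -189.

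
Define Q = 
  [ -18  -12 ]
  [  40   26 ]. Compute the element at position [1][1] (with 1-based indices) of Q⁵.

-38688

Characteristic polynomial: λ^2 - 8λ + 12 = (λ - 6)(λ - 2), so the eigenvalues are 2, 6.
λ=2: eigenvector (3, -5).
λ=6: eigenvector (1, -2).
P = [[3, 1], [-5, -2]], D = diag(2, 6), P⁻¹ = [[2, 1], [-5, -3]].
Q⁵ = P·diag(32, 7776)·P⁻¹ = [[-38688, -23232], [77440, 46496]].
The requested entry is -38688.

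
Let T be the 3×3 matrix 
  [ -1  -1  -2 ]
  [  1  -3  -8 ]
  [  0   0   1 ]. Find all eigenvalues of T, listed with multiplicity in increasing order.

-2, -2, 1

Characteristic polynomial: p(s) = s^3 + 3s^2 - 4 = (s - 1)(s + 2)^2.
Roots (with multiplicity): -2, -2, 1.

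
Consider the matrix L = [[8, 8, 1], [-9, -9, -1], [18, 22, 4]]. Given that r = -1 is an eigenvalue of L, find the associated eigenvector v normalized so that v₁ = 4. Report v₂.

L + 1I = [[9, 8, 1], [-9, -8, -1], [18, 22, 5]].
Solving (L + 1I)v = 0 gives the eigenspace spanned by (4, -6, 12).
With v₁ = 4, v = (4, -6, 12), so v₂ = -6.

-6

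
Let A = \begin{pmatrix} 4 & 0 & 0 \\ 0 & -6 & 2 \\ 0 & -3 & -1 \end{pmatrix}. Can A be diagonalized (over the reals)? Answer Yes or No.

Characteristic polynomial: p(μ) = μ^3 + 3μ^2 - 16μ - 48 = (μ - 4)(μ + 3)(μ + 4).
All 3 eigenvalues are distinct, so A is diagonalizable.

Yes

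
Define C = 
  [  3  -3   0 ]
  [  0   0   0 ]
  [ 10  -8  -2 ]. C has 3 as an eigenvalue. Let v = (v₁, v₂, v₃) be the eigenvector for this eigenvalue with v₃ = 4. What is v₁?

2

C − 3I = [[0, -3, 0], [0, -3, 0], [10, -8, -5]].
Solving (C − 3I)v = 0 gives the eigenspace spanned by (2, 0, 4).
With v₃ = 4, v = (2, 0, 4), so v₁ = 2.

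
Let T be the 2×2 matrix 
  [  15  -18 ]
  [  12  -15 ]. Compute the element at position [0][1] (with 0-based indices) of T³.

-162

Characteristic polynomial: μ^2 - 9 = (μ - 3)(μ + 3), so the eigenvalues are -3, 3.
μ=3: eigenvector (3, 2).
μ=-3: eigenvector (-1, -1).
P = [[3, -1], [2, -1]], D = diag(3, -3), P⁻¹ = [[1, -1], [2, -3]].
T³ = P·diag(27, -27)·P⁻¹ = [[135, -162], [108, -135]].
The requested entry is -162.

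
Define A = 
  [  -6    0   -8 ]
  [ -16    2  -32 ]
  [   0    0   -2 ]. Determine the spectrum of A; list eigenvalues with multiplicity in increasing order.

-6, -2, 2

Characteristic polynomial: p(s) = s^3 + 6s^2 - 4s - 24 = (s - 2)(s + 2)(s + 6).
Roots (with multiplicity): -6, -2, 2.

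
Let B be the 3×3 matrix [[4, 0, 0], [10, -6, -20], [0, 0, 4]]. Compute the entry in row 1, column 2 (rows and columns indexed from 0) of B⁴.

Characteristic polynomial: μ^3 - 2μ^2 - 32μ + 96 = (μ - 4)^2(μ + 6), so the eigenvalues are -6, 4, 4.
μ=4: eigenvector (1, 1, 0).
μ=-6: eigenvector (0, 1, 0).
μ=4: eigenvector (0, -2, 1).
P = [[1, 0, 0], [1, 1, -2], [0, 0, 1]], D = diag(4, -6, 4), P⁻¹ = [[1, 0, 0], [-1, 1, 2], [0, 0, 1]].
B⁴ = P·diag(256, 1296, 256)·P⁻¹ = [[256, 0, 0], [-1040, 1296, 2080], [0, 0, 256]].
The requested entry is 2080.

2080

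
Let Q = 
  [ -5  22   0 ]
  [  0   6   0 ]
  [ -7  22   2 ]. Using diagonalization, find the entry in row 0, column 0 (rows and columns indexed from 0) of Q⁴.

Characteristic polynomial: s^3 - 3s^2 - 28s + 60 = (s - 6)(s - 2)(s + 5), so the eigenvalues are -5, 2, 6.
s=-5: eigenvector (1, 0, 1).
s=6: eigenvector (2, 1, 2).
s=2: eigenvector (0, 0, 1).
P = [[1, 2, 0], [0, 1, 0], [1, 2, 1]], D = diag(-5, 6, 2), P⁻¹ = [[1, -2, 0], [0, 1, 0], [-1, 0, 1]].
Q⁴ = P·diag(625, 1296, 16)·P⁻¹ = [[625, 1342, 0], [0, 1296, 0], [609, 1342, 16]].
The requested entry is 625.

625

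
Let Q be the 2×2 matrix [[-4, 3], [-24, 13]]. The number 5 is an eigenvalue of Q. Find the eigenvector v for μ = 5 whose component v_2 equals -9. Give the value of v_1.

-3

Q − 5I = [[-9, 3], [-24, 8]].
Solving (Q − 5I)v = 0 gives the eigenspace spanned by (-3, -9).
With v_2 = -9, v = (-3, -9), so v_1 = -3.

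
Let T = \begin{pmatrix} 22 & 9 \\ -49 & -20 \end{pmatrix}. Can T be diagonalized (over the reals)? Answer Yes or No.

Characteristic polynomial: p(s) = s^2 - 2s + 1 = (s - 1)^2.
s = 1 has algebraic multiplicity 2; rank(T − 1I) = 1, so geometric multiplicity = 1.
Geometric multiplicity < algebraic multiplicity, so T is not diagonalizable.

No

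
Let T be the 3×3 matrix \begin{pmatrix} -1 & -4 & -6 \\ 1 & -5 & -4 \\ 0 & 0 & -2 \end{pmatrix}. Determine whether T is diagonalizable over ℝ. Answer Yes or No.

Characteristic polynomial: p(s) = s^3 + 8s^2 + 21s + 18 = (s + 2)(s + 3)^2.
s = -3 has algebraic multiplicity 2; rank(T + 3I) = 2, so geometric multiplicity = 1.
Geometric multiplicity < algebraic multiplicity, so T is not diagonalizable.

No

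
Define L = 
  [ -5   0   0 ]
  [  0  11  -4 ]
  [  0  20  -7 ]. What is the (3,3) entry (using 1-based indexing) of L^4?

-319

Characteristic polynomial: t^3 + t^2 - 17t + 15 = (t - 3)(t - 1)(t + 5), so the eigenvalues are -5, 1, 3.
t=-5: eigenvector (1, 0, 0).
t=3: eigenvector (0, 1, 2).
t=1: eigenvector (0, 2, 5).
P = [[1, 0, 0], [0, 1, 2], [0, 2, 5]], D = diag(-5, 3, 1), P⁻¹ = [[1, 0, 0], [0, 5, -2], [0, -2, 1]].
L⁴ = P·diag(625, 81, 1)·P⁻¹ = [[625, 0, 0], [0, 401, -160], [0, 800, -319]].
The requested entry is -319.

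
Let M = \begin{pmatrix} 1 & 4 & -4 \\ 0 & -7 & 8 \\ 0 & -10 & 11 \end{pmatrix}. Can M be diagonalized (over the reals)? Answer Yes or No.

Characteristic polynomial: p(μ) = μ^3 - 5μ^2 + 7μ - 3 = (μ - 3)(μ - 1)^2.
μ = 1 has algebraic multiplicity 2; rank(M − 1I) = 1, so geometric multiplicity = 2.
Every eigenvalue has geometric = algebraic multiplicity, so M is diagonalizable.

Yes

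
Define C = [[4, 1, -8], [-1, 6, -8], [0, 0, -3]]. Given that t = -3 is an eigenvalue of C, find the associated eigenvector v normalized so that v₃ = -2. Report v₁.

C + 3I = [[7, 1, -8], [-1, 9, -8], [0, 0, 0]].
Solving (C + 3I)v = 0 gives the eigenspace spanned by (-2, -2, -2).
With v₃ = -2, v = (-2, -2, -2), so v₁ = -2.

-2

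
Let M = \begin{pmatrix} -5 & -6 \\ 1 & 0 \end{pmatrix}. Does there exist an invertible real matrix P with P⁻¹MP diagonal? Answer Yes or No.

Characteristic polynomial: p(s) = s^2 + 5s + 6 = (s + 2)(s + 3).
All 2 eigenvalues are distinct, so M is diagonalizable.

Yes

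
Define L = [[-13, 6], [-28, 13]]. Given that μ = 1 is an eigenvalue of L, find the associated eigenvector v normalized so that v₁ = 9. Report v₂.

L − 1I = [[-14, 6], [-28, 12]].
Solving (L − 1I)v = 0 gives the eigenspace spanned by (9, 21).
With v₁ = 9, v = (9, 21), so v₂ = 21.

21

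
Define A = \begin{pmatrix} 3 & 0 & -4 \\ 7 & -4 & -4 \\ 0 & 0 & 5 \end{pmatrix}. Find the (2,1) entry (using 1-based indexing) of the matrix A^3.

91

Characteristic polynomial: μ^3 - 4μ^2 - 17μ + 60 = (μ - 5)(μ - 3)(μ + 4), so the eigenvalues are -4, 3, 5.
μ=5: eigenvector (-2, -2, 1).
μ=-4: eigenvector (0, 1, 0).
μ=3: eigenvector (1, 1, 0).
P = [[-2, 0, 1], [-2, 1, 1], [1, 0, 0]], D = diag(5, -4, 3), P⁻¹ = [[0, 0, 1], [-1, 1, 0], [1, 0, 2]].
A³ = P·diag(125, -64, 27)·P⁻¹ = [[27, 0, -196], [91, -64, -196], [0, 0, 125]].
The requested entry is 91.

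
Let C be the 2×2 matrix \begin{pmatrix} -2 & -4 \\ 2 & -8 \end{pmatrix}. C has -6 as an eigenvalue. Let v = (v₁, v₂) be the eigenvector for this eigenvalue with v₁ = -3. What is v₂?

-3

C + 6I = [[4, -4], [2, -2]].
Solving (C + 6I)v = 0 gives the eigenspace spanned by (-3, -3).
With v₁ = -3, v = (-3, -3), so v₂ = -3.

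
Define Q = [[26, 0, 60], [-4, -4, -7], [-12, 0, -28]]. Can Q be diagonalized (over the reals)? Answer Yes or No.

Characteristic polynomial: p(μ) = μ^3 + 6μ^2 - 32 = (μ - 2)(μ + 4)^2.
μ = -4 has algebraic multiplicity 2; rank(Q + 4I) = 2, so geometric multiplicity = 1.
Geometric multiplicity < algebraic multiplicity, so Q is not diagonalizable.

No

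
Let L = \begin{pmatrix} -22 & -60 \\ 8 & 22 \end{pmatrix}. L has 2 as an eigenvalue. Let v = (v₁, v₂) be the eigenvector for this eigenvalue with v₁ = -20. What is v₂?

8

L − 2I = [[-24, -60], [8, 20]].
Solving (L − 2I)v = 0 gives the eigenspace spanned by (-20, 8).
With v₁ = -20, v = (-20, 8), so v₂ = 8.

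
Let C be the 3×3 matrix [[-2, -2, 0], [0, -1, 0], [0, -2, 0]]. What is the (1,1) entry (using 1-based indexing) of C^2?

Characteristic polynomial: λ^3 + 3λ^2 + 2λ = λ(λ + 1)(λ + 2), so the eigenvalues are -2, -1, 0.
λ=-2: eigenvector (1, 0, 0).
λ=-1: eigenvector (-2, 1, 2).
λ=0: eigenvector (0, 0, 1).
P = [[1, -2, 0], [0, 1, 0], [0, 2, 1]], D = diag(-2, -1, 0), P⁻¹ = [[1, 2, 0], [0, 1, 0], [0, -2, 1]].
C² = P·diag(4, 1, 0)·P⁻¹ = [[4, 6, 0], [0, 1, 0], [0, 2, 0]].
The requested entry is 4.

4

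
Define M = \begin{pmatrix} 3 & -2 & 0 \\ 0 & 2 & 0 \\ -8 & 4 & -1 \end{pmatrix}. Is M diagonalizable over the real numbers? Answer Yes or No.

Characteristic polynomial: p(μ) = μ^3 - 4μ^2 + μ + 6 = (μ - 3)(μ - 2)(μ + 1).
All 3 eigenvalues are distinct, so M is diagonalizable.

Yes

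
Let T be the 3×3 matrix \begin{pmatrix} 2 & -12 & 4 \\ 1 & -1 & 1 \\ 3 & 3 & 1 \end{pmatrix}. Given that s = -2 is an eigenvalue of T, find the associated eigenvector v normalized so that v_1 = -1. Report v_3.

T + 2I = [[4, -12, 4], [1, 1, 1], [3, 3, 3]].
Solving (T + 2I)v = 0 gives the eigenspace spanned by (-1, 0, 1).
With v_1 = -1, v = (-1, 0, 1), so v_3 = 1.

1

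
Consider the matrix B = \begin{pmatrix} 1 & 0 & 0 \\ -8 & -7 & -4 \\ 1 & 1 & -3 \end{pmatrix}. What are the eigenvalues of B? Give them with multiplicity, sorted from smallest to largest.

-5, -5, 1

Characteristic polynomial: p(s) = s^3 + 9s^2 + 15s - 25 = (s - 1)(s + 5)^2.
Roots (with multiplicity): -5, -5, 1.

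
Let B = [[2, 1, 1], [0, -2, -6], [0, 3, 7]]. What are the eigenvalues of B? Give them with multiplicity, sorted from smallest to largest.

Characteristic polynomial: p(r) = r^3 - 7r^2 + 14r - 8 = (r - 4)(r - 2)(r - 1).
Roots (with multiplicity): 1, 2, 4.

1, 2, 4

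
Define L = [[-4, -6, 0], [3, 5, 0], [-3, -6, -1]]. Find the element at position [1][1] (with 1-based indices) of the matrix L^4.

Characteristic polynomial: μ^3 - 3μ - 2 = (μ - 2)(μ + 1)^2, so the eigenvalues are -1, -1, 2.
μ=2: eigenvector (-1, 1, -1).
μ=-1: eigenvector (-2, 1, -2).
μ=-1: eigenvector (4, -2, 5).
P = [[-1, -2, 4], [1, 1, -2], [-1, -2, 5]], D = diag(2, -1, -1), P⁻¹ = [[1, 2, 0], [-3, -1, 2], [-1, 0, 1]].
L⁴ = P·diag(16, 1, 1)·P⁻¹ = [[-14, -30, 0], [15, 31, 0], [-15, -30, 1]].
The requested entry is -14.

-14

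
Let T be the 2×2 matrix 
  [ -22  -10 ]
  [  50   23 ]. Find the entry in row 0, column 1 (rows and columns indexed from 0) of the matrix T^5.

-550

Characteristic polynomial: r^2 - r - 6 = (r - 3)(r + 2), so the eigenvalues are -2, 3.
r=-2: eigenvector (1, -2).
r=3: eigenvector (-2, 5).
P = [[1, -2], [-2, 5]], D = diag(-2, 3), P⁻¹ = [[5, 2], [2, 1]].
T⁵ = P·diag(-32, 243)·P⁻¹ = [[-1132, -550], [2750, 1343]].
The requested entry is -550.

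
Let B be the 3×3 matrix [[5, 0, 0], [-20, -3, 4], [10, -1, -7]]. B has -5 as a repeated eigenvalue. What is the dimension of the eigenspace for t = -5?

1

B + 5I = [[10, 0, 0], [-20, 2, 4], [10, -1, -2]].
This matrix has rank 2, so its null space has dimension 3 − 2 = 1.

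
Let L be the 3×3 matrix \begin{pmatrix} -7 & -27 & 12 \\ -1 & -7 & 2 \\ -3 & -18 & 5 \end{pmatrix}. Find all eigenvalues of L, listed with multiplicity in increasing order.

Characteristic polynomial: p(λ) = λ^3 + 9λ^2 + 24λ + 16 = (λ + 1)(λ + 4)^2.
Roots (with multiplicity): -4, -4, -1.

-4, -4, -1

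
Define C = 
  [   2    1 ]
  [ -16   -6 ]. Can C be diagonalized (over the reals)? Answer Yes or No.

Characteristic polynomial: p(r) = r^2 + 4r + 4 = (r + 2)^2.
r = -2 has algebraic multiplicity 2; rank(C + 2I) = 1, so geometric multiplicity = 1.
Geometric multiplicity < algebraic multiplicity, so C is not diagonalizable.

No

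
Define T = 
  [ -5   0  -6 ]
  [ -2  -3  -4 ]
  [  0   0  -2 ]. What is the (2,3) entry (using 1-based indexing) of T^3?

Characteristic polynomial: s^3 + 10s^2 + 31s + 30 = (s + 2)(s + 3)(s + 5), so the eigenvalues are -5, -3, -2.
s=-3: eigenvector (0, 1, 0).
s=-5: eigenvector (1, 1, 0).
s=-2: eigenvector (-2, 0, 1).
P = [[0, 1, -2], [1, 1, 0], [0, 0, 1]], D = diag(-3, -5, -2), P⁻¹ = [[-1, 1, -2], [1, 0, 2], [0, 0, 1]].
T³ = P·diag(-27, -125, -8)·P⁻¹ = [[-125, 0, -234], [-98, -27, -196], [0, 0, -8]].
The requested entry is -196.

-196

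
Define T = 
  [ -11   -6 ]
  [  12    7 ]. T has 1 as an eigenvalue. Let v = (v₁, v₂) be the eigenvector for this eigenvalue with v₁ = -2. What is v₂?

4

T − 1I = [[-12, -6], [12, 6]].
Solving (T − 1I)v = 0 gives the eigenspace spanned by (-2, 4).
With v₁ = -2, v = (-2, 4), so v₂ = 4.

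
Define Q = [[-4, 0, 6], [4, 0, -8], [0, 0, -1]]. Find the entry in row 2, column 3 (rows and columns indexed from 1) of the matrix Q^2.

32

Characteristic polynomial: s^3 + 5s^2 + 4s = s(s + 1)(s + 4), so the eigenvalues are -4, -1, 0.
s=-4: eigenvector (1, -1, 0).
s=0: eigenvector (0, 1, 0).
s=-1: eigenvector (2, 0, 1).
P = [[1, 0, 2], [-1, 1, 0], [0, 0, 1]], D = diag(-4, 0, -1), P⁻¹ = [[1, 0, -2], [1, 1, -2], [0, 0, 1]].
Q² = P·diag(16, 0, 1)·P⁻¹ = [[16, 0, -30], [-16, 0, 32], [0, 0, 1]].
The requested entry is 32.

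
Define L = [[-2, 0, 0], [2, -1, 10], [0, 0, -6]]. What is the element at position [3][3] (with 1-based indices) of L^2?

36

Characteristic polynomial: λ^3 + 9λ^2 + 20λ + 12 = (λ + 1)(λ + 2)(λ + 6), so the eigenvalues are -6, -2, -1.
λ=-2: eigenvector (1, -2, 0).
λ=-1: eigenvector (0, 1, 0).
λ=-6: eigenvector (0, -2, 1).
P = [[1, 0, 0], [-2, 1, -2], [0, 0, 1]], D = diag(-2, -1, -6), P⁻¹ = [[1, 0, 0], [2, 1, 2], [0, 0, 1]].
L² = P·diag(4, 1, 36)·P⁻¹ = [[4, 0, 0], [-6, 1, -70], [0, 0, 36]].
The requested entry is 36.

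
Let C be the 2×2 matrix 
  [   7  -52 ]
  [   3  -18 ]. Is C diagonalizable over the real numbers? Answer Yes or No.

Yes

Characteristic polynomial: p(r) = r^2 + 11r + 30 = (r + 5)(r + 6).
All 2 eigenvalues are distinct, so C is diagonalizable.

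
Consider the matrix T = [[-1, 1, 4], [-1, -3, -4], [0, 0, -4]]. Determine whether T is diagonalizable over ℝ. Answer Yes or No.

No

Characteristic polynomial: p(λ) = λ^3 + 8λ^2 + 20λ + 16 = (λ + 2)^2(λ + 4).
λ = -2 has algebraic multiplicity 2; rank(T + 2I) = 2, so geometric multiplicity = 1.
Geometric multiplicity < algebraic multiplicity, so T is not diagonalizable.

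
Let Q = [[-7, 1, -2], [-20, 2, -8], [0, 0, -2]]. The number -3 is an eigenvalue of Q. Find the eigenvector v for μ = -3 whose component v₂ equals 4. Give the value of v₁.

Q + 3I = [[-4, 1, -2], [-20, 5, -8], [0, 0, 1]].
Solving (Q + 3I)v = 0 gives the eigenspace spanned by (1, 4, 0).
With v₂ = 4, v = (1, 4, 0), so v₁ = 1.

1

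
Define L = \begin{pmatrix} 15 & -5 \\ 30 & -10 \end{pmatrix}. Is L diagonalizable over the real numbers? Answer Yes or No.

Yes

Characteristic polynomial: p(μ) = μ^2 - 5μ = μ(μ - 5).
All 2 eigenvalues are distinct, so L is diagonalizable.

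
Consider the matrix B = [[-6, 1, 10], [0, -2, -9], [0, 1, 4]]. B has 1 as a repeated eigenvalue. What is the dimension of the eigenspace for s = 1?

1

B − 1I = [[-7, 1, 10], [0, -3, -9], [0, 1, 3]].
This matrix has rank 2, so its null space has dimension 3 − 2 = 1.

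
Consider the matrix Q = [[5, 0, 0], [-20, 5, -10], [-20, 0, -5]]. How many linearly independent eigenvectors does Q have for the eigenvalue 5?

2

Q − 5I = [[0, 0, 0], [-20, 0, -10], [-20, 0, -10]].
This matrix has rank 1, so its null space has dimension 3 − 1 = 2.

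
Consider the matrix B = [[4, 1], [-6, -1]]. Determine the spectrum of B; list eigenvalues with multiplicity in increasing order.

1, 2

Characteristic polynomial: p(r) = r^2 - 3r + 2 = (r - 2)(r - 1).
Roots (with multiplicity): 1, 2.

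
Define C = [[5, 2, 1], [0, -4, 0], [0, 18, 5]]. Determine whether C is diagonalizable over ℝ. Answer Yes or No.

Characteristic polynomial: p(t) = t^3 - 6t^2 - 15t + 100 = (t - 5)^2(t + 4).
t = 5 has algebraic multiplicity 2; rank(C − 5I) = 2, so geometric multiplicity = 1.
Geometric multiplicity < algebraic multiplicity, so C is not diagonalizable.

No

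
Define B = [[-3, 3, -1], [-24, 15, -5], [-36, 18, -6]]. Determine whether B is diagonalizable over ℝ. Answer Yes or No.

Characteristic polynomial: p(μ) = μ^3 - 6μ^2 + 9μ = μ(μ - 3)^2.
μ = 3 has algebraic multiplicity 2; rank(B − 3I) = 2, so geometric multiplicity = 1.
Geometric multiplicity < algebraic multiplicity, so B is not diagonalizable.

No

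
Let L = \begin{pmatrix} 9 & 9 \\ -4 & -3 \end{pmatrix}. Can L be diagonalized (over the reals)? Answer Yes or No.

Characteristic polynomial: p(r) = r^2 - 6r + 9 = (r - 3)^2.
r = 3 has algebraic multiplicity 2; rank(L − 3I) = 1, so geometric multiplicity = 1.
Geometric multiplicity < algebraic multiplicity, so L is not diagonalizable.

No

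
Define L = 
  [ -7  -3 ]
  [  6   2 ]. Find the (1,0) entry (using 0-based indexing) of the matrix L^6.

Characteristic polynomial: s^2 + 5s + 4 = (s + 1)(s + 4), so the eigenvalues are -4, -1.
s=-1: eigenvector (1, -2).
s=-4: eigenvector (1, -1).
P = [[1, 1], [-2, -1]], D = diag(-1, -4), P⁻¹ = [[-1, -1], [2, 1]].
L⁶ = P·diag(1, 4096)·P⁻¹ = [[8191, 4095], [-8190, -4094]].
The requested entry is -8190.

-8190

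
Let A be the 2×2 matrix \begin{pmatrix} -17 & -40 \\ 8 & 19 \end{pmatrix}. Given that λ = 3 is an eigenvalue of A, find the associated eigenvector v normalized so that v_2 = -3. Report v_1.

A − 3I = [[-20, -40], [8, 16]].
Solving (A − 3I)v = 0 gives the eigenspace spanned by (6, -3).
With v_2 = -3, v = (6, -3), so v_1 = 6.

6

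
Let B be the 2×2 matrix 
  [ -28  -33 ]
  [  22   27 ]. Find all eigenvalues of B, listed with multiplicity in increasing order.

-6, 5

Characteristic polynomial: p(μ) = μ^2 + μ - 30 = (μ - 5)(μ + 6).
Roots (with multiplicity): -6, 5.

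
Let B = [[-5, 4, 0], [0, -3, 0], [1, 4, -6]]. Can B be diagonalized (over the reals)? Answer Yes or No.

Characteristic polynomial: p(t) = t^3 + 14t^2 + 63t + 90 = (t + 3)(t + 5)(t + 6).
All 3 eigenvalues are distinct, so B is diagonalizable.

Yes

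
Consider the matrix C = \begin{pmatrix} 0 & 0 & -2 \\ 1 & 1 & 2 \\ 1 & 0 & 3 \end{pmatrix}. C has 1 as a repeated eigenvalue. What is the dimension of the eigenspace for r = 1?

C − 1I = [[-1, 0, -2], [1, 0, 2], [1, 0, 2]].
This matrix has rank 1, so its null space has dimension 3 − 1 = 2.

2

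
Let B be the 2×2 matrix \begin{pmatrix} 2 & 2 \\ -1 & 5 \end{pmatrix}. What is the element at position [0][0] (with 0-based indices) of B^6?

Characteristic polynomial: r^2 - 7r + 12 = (r - 4)(r - 3), so the eigenvalues are 3, 4.
r=4: eigenvector (1, 1).
r=3: eigenvector (2, 1).
P = [[1, 2], [1, 1]], D = diag(4, 3), P⁻¹ = [[-1, 2], [1, -1]].
B⁶ = P·diag(4096, 729)·P⁻¹ = [[-2638, 6734], [-3367, 7463]].
The requested entry is -2638.

-2638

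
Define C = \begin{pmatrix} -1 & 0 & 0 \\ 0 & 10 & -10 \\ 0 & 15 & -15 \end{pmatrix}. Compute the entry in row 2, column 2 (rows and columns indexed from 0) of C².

Characteristic polynomial: μ^3 + 6μ^2 + 5μ = μ(μ + 1)(μ + 5), so the eigenvalues are -5, -1, 0.
μ=-1: eigenvector (1, 0, 0).
μ=0: eigenvector (0, 1, 1).
μ=-5: eigenvector (0, 2, 3).
P = [[1, 0, 0], [0, 1, 2], [0, 1, 3]], D = diag(-1, 0, -5), P⁻¹ = [[1, 0, 0], [0, 3, -2], [0, -1, 1]].
C² = P·diag(1, 0, 25)·P⁻¹ = [[1, 0, 0], [0, -50, 50], [0, -75, 75]].
The requested entry is 75.

75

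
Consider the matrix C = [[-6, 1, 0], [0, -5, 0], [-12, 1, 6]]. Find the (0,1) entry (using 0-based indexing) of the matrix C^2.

Characteristic polynomial: μ^3 + 5μ^2 - 36μ - 180 = (μ - 6)(μ + 5)(μ + 6), so the eigenvalues are -6, -5, 6.
μ=-5: eigenvector (1, 1, 1).
μ=-6: eigenvector (-1, 0, -1).
μ=6: eigenvector (0, 0, 1).
P = [[1, -1, 0], [1, 0, 0], [1, -1, 1]], D = diag(-5, -6, 6), P⁻¹ = [[0, 1, 0], [-1, 1, 0], [-1, 0, 1]].
C² = P·diag(25, 36, 36)·P⁻¹ = [[36, -11, 0], [0, 25, 0], [0, -11, 36]].
The requested entry is -11.

-11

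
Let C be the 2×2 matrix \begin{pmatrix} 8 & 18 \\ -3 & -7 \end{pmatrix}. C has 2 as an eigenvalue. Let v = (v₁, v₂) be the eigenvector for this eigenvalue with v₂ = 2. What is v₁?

-6

C − 2I = [[6, 18], [-3, -9]].
Solving (C − 2I)v = 0 gives the eigenspace spanned by (-6, 2).
With v₂ = 2, v = (-6, 2), so v₁ = -6.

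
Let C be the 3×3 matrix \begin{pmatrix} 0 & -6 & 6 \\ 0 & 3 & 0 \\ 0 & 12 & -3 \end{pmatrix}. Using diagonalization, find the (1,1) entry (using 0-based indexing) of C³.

Characteristic polynomial: λ^3 - 9λ = λ(λ - 3)(λ + 3), so the eigenvalues are -3, 0, 3.
λ=0: eigenvector (1, 0, 0).
λ=3: eigenvector (2, 1, 2).
λ=-3: eigenvector (-2, 0, 1).
P = [[1, 2, -2], [0, 1, 0], [0, 2, 1]], D = diag(0, 3, -3), P⁻¹ = [[1, -6, 2], [0, 1, 0], [0, -2, 1]].
C³ = P·diag(0, 27, -27)·P⁻¹ = [[0, -54, 54], [0, 27, 0], [0, 108, -27]].
The requested entry is 27.

27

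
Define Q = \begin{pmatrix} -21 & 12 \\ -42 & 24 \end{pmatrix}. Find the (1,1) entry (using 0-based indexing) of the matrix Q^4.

648

Characteristic polynomial: s^2 - 3s = s(s - 3), so the eigenvalues are 0, 3.
s=3: eigenvector (-1, -2).
s=0: eigenvector (4, 7).
P = [[-1, 4], [-2, 7]], D = diag(3, 0), P⁻¹ = [[7, -4], [2, -1]].
Q⁴ = P·diag(81, 0)·P⁻¹ = [[-567, 324], [-1134, 648]].
The requested entry is 648.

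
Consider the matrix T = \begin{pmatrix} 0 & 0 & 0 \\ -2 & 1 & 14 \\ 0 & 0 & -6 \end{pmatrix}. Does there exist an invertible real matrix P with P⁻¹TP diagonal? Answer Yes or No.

Characteristic polynomial: p(r) = r^3 + 5r^2 - 6r = r(r - 1)(r + 6).
All 3 eigenvalues are distinct, so T is diagonalizable.

Yes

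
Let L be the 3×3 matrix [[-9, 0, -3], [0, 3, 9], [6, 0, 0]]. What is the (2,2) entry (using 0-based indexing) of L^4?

-1134

Characteristic polynomial: μ^3 + 6μ^2 - 9μ - 54 = (μ - 3)(μ + 3)(μ + 6), so the eigenvalues are -6, -3, 3.
μ=-3: eigenvector (-1, -3, 2).
μ=3: eigenvector (0, 1, 0).
μ=-6: eigenvector (-1, -1, 1).
P = [[-1, 0, -1], [-3, 1, -1], [2, 0, 1]], D = diag(-3, 3, -6), P⁻¹ = [[1, 0, 1], [1, 1, 2], [-2, 0, -1]].
L⁴ = P·diag(81, 81, 1296)·P⁻¹ = [[2511, 0, 1215], [2430, 81, 1215], [-2430, 0, -1134]].
The requested entry is -1134.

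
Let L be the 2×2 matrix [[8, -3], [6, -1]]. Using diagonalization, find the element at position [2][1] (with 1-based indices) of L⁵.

6186

Characteristic polynomial: λ^2 - 7λ + 10 = (λ - 5)(λ - 2), so the eigenvalues are 2, 5.
λ=5: eigenvector (1, 1).
λ=2: eigenvector (1, 2).
P = [[1, 1], [1, 2]], D = diag(5, 2), P⁻¹ = [[2, -1], [-1, 1]].
L⁵ = P·diag(3125, 32)·P⁻¹ = [[6218, -3093], [6186, -3061]].
The requested entry is 6186.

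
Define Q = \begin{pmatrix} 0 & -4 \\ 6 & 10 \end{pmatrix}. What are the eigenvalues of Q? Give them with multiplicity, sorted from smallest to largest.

Characteristic polynomial: p(t) = t^2 - 10t + 24 = (t - 6)(t - 4).
Roots (with multiplicity): 4, 6.

4, 6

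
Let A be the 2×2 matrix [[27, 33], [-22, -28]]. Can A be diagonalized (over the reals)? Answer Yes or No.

Characteristic polynomial: p(λ) = λ^2 + λ - 30 = (λ - 5)(λ + 6).
All 2 eigenvalues are distinct, so A is diagonalizable.

Yes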